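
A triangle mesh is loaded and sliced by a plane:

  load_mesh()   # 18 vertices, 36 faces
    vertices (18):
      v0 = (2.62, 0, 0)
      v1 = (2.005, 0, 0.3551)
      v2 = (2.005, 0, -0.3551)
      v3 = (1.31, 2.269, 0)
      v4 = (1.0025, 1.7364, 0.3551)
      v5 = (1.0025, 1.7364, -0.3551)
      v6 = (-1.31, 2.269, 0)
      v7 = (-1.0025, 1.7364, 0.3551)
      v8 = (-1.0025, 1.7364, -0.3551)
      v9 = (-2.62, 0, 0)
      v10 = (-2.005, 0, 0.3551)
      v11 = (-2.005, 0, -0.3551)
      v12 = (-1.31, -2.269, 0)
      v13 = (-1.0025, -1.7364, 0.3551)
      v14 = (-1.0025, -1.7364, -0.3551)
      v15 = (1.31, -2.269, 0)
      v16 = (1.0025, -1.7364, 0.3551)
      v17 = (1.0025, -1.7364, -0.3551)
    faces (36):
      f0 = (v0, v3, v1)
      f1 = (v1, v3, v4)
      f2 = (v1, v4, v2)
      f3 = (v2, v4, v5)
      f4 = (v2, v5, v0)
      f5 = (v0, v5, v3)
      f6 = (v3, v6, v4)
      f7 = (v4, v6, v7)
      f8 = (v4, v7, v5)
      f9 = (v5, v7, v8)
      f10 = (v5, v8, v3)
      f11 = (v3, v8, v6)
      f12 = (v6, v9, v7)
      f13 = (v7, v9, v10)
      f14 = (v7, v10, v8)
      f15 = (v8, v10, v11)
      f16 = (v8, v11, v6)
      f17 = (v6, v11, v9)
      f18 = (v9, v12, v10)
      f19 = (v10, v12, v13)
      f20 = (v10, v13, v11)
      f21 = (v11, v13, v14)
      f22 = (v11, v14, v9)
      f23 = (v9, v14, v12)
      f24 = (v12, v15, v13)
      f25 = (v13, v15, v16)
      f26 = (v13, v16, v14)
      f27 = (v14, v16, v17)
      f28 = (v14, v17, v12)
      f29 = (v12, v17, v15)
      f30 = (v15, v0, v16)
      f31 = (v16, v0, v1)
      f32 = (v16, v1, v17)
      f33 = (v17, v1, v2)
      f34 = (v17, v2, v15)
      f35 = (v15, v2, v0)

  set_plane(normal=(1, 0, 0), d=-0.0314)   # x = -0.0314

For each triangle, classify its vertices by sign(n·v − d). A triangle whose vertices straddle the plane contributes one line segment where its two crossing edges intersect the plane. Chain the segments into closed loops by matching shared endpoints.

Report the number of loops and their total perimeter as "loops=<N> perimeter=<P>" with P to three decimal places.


loops=2 perimeter=3.981

Straddling triangles (12 of 36):
  (v3,v6,v4) [+-+] → (-0.0314, 2.269, 0)–(-0.0314, 1.97452, 0.196338)  len=0.3539
  (v4,v6,v7) [+--] → (-0.0314, 1.97452, 0.196338)–(-0.0314, 1.7364, 0.3551)  len=0.2862
  (v4,v7,v5) [+-+] → (-0.0314, 1.7364, 0.3551)–(-0.0314, 1.7364, 0.0111223)  len=0.3440
  (v5,v7,v8) [+--] → (-0.0314, 1.7364, 0.0111223)–(-0.0314, 1.7364, -0.3551)  len=0.3662
  (v5,v8,v3) [+-+] → (-0.0314, 1.7364, -0.3551)–(-0.0314, 1.96006, -0.205981)  len=0.2688
  (v3,v8,v6) [+--] → (-0.0314, 1.96006, -0.205981)–(-0.0314, 2.269, 0)  len=0.3713
  (v12,v15,v13) [-+-] → (-0.0314, -2.269, 0)–(-0.0314, -1.96006, 0.205981)  len=0.3713
  (v13,v15,v16) [-++] → (-0.0314, -1.96006, 0.205981)–(-0.0314, -1.7364, 0.3551)  len=0.2688
  (v13,v16,v14) [-+-] → (-0.0314, -1.7364, 0.3551)–(-0.0314, -1.7364, -0.0111223)  len=0.3662
  (v14,v16,v17) [-++] → (-0.0314, -1.7364, -0.0111223)–(-0.0314, -1.7364, -0.3551)  len=0.3440
  (v14,v17,v12) [-+-] → (-0.0314, -1.7364, -0.3551)–(-0.0314, -1.97452, -0.196338)  len=0.2862
  (v12,v17,v15) [-++] → (-0.0314, -1.97452, -0.196338)–(-0.0314, -2.269, 0)  len=0.3539

Chained into 2 loop(s):
  loop 1: 6 segments, perimeter = 1.9904
  loop 2: 6 segments, perimeter = 1.9904
Total perimeter = 3.981


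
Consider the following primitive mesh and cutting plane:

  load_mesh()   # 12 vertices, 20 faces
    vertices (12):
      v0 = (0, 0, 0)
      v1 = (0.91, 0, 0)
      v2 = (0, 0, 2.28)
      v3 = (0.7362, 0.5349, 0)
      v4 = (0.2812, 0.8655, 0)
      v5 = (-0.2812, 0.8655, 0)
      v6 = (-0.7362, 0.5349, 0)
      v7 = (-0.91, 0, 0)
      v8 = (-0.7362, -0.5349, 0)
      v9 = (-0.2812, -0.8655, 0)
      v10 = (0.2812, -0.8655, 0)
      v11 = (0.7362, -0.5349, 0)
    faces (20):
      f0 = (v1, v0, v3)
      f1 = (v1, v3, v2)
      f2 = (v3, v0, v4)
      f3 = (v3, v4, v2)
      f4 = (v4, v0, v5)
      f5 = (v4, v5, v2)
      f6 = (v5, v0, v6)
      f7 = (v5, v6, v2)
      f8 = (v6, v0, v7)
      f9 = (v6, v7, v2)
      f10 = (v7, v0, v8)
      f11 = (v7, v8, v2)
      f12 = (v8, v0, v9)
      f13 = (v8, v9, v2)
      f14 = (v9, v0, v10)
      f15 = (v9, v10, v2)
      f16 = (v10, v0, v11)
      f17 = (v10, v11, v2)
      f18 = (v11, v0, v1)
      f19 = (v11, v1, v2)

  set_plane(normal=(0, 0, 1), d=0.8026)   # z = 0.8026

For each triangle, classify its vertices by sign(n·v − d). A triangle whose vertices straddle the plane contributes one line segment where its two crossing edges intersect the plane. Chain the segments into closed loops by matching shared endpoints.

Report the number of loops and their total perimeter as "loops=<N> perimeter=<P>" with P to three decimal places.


loops=1 perimeter=3.644

Straddling triangles (10 of 20):
  (v1,v3,v2) [--+] → (0.477045, 0.346606, 0.8026)–(0.589664, 0, 0.8026)  len=0.3644
  (v3,v4,v2) [--+] → (0.182213, 0.560829, 0.8026)–(0.477045, 0.346606, 0.8026)  len=0.3644
  (v4,v5,v2) [--+] → (-0.182213, 0.560829, 0.8026)–(0.182213, 0.560829, 0.8026)  len=0.3644
  (v5,v6,v2) [--+] → (-0.477045, 0.346606, 0.8026)–(-0.182213, 0.560829, 0.8026)  len=0.3644
  (v6,v7,v2) [--+] → (-0.589664, 0, 0.8026)–(-0.477045, 0.346606, 0.8026)  len=0.3644
  (v7,v8,v2) [--+] → (-0.477045, -0.346606, 0.8026)–(-0.589664, 0, 0.8026)  len=0.3644
  (v8,v9,v2) [--+] → (-0.182213, -0.560829, 0.8026)–(-0.477045, -0.346606, 0.8026)  len=0.3644
  (v9,v10,v2) [--+] → (0.182213, -0.560829, 0.8026)–(-0.182213, -0.560829, 0.8026)  len=0.3644
  (v10,v11,v2) [--+] → (0.477045, -0.346606, 0.8026)–(0.182213, -0.560829, 0.8026)  len=0.3644
  (v11,v1,v2) [--+] → (0.589664, 0, 0.8026)–(0.477045, -0.346606, 0.8026)  len=0.3644

Chained into 1 loop(s):
  loop 1: 10 segments, perimeter = 3.6444
Total perimeter = 3.644


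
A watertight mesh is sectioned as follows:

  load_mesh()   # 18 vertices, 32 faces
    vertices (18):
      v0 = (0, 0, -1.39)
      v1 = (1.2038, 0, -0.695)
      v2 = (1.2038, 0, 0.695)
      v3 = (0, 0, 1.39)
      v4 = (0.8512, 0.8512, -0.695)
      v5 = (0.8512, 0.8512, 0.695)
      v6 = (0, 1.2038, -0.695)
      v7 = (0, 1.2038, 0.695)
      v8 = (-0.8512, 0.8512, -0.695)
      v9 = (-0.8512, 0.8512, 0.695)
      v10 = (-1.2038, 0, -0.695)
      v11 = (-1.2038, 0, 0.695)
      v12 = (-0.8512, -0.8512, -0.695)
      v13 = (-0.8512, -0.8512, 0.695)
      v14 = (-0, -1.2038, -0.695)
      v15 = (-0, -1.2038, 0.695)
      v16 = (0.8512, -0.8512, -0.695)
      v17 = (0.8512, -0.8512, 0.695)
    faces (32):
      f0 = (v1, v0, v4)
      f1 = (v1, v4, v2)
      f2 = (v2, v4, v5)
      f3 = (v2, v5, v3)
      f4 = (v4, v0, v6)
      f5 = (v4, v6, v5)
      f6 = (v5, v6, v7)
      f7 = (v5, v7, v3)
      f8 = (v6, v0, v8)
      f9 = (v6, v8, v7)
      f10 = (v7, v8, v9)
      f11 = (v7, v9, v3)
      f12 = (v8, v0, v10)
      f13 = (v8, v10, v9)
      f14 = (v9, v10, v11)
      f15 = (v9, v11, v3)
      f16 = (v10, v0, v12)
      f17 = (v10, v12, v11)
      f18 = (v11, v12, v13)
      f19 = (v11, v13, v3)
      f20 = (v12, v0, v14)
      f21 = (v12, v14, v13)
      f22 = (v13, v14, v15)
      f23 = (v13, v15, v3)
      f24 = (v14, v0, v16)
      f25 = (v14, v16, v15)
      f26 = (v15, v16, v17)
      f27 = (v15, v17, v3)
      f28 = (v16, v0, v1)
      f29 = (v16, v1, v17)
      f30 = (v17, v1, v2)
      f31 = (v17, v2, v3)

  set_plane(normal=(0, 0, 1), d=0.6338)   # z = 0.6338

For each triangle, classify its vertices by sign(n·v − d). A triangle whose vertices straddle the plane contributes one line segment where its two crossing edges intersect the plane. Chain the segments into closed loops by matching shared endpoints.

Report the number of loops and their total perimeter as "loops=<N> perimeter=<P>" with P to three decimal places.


Straddling triangles (16 of 32):
  (v1,v4,v2) [--+] → (1.18828, 0.0374773, 0.6338)–(1.2038, 0, 0.6338)  len=0.0406
  (v2,v4,v5) [+-+] → (1.18828, 0.0374773, 0.6338)–(0.8512, 0.8512, 0.6338)  len=0.8808
  (v4,v6,v5) [--+] → (0.813723, 0.866725, 0.6338)–(0.8512, 0.8512, 0.6338)  len=0.0406
  (v5,v6,v7) [+-+] → (0.813723, 0.866725, 0.6338)–(0, 1.2038, 0.6338)  len=0.8808
  (v6,v8,v7) [--+] → (-0.0374773, 1.18828, 0.6338)–(0, 1.2038, 0.6338)  len=0.0406
  (v7,v8,v9) [+-+] → (-0.0374773, 1.18828, 0.6338)–(-0.8512, 0.8512, 0.6338)  len=0.8808
  (v8,v10,v9) [--+] → (-0.866725, 0.813723, 0.6338)–(-0.8512, 0.8512, 0.6338)  len=0.0406
  (v9,v10,v11) [+-+] → (-0.866725, 0.813723, 0.6338)–(-1.2038, 0, 0.6338)  len=0.8808
  (v10,v12,v11) [--+] → (-1.18828, -0.0374773, 0.6338)–(-1.2038, 0, 0.6338)  len=0.0406
  (v11,v12,v13) [+-+] → (-1.18828, -0.0374773, 0.6338)–(-0.8512, -0.8512, 0.6338)  len=0.8808
  (v12,v14,v13) [--+] → (-0.813723, -0.866725, 0.6338)–(-0.8512, -0.8512, 0.6338)  len=0.0406
  (v13,v14,v15) [+-+] → (-0.813723, -0.866725, 0.6338)–(0, -1.2038, 0.6338)  len=0.8808
  (v14,v16,v15) [--+] → (0.0374773, -1.18828, 0.6338)–(0, -1.2038, 0.6338)  len=0.0406
  (v15,v16,v17) [+-+] → (0.0374773, -1.18828, 0.6338)–(0.8512, -0.8512, 0.6338)  len=0.8808
  (v16,v1,v17) [--+] → (0.866725, -0.813723, 0.6338)–(0.8512, -0.8512, 0.6338)  len=0.0406
  (v17,v1,v2) [+-+] → (0.866725, -0.813723, 0.6338)–(1.2038, 0, 0.6338)  len=0.8808

Chained into 1 loop(s):
  loop 1: 16 segments, perimeter = 7.3707
Total perimeter = 7.371

loops=1 perimeter=7.371


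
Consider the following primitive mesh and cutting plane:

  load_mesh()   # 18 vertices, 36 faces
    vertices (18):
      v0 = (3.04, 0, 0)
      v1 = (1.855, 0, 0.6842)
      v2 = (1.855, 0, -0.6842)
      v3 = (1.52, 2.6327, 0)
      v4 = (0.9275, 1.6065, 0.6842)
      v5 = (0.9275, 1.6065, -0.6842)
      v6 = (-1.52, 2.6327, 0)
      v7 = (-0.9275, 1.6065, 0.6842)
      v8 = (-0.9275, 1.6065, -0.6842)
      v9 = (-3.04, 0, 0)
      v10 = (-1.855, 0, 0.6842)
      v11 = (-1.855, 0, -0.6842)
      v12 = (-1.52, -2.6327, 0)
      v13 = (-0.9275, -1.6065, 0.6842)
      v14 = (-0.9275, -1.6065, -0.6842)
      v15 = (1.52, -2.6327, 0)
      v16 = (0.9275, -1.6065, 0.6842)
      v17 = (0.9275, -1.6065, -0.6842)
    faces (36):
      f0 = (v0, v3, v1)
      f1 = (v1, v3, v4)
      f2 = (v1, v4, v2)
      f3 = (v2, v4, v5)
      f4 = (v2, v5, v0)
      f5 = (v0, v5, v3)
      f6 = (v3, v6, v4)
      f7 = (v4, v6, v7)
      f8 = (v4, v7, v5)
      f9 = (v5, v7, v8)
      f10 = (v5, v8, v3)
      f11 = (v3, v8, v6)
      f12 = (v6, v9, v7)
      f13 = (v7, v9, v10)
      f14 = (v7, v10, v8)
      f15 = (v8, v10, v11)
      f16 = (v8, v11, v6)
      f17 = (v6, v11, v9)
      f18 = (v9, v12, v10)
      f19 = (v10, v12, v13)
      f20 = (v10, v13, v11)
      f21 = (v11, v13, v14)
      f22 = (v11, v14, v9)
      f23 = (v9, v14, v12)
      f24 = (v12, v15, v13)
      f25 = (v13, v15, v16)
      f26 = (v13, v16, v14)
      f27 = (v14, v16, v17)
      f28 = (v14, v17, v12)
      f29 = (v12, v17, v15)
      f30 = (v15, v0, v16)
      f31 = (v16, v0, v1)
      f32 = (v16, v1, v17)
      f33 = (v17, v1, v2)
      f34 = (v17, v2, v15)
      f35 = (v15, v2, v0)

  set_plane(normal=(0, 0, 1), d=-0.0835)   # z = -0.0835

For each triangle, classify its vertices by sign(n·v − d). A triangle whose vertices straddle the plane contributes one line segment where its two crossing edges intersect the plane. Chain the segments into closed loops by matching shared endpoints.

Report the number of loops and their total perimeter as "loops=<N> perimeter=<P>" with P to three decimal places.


loops=2 perimeter=28.502

Straddling triangles (24 of 36):
  (v1,v4,v2) [++-] → (1.44785, 0.705221, -0.0835)–(1.855, 0, -0.0835)  len=0.8143
  (v2,v4,v5) [-+-] → (1.44785, 0.705221, -0.0835)–(0.9275, 1.6065, -0.0835)  len=1.0407
  (v2,v5,v0) [--+] → (2.78219, 0.196058, -0.0835)–(2.89538, 0, -0.0835)  len=0.2264
  (v0,v5,v3) [+-+] → (2.78219, 0.196058, -0.0835)–(1.44769, 2.50746, -0.0835)  len=2.6690
  (v4,v7,v5) [++-] → (0.113192, 1.6065, -0.0835)–(0.9275, 1.6065, -0.0835)  len=0.8143
  (v5,v7,v8) [-+-] → (0.113192, 1.6065, -0.0835)–(-0.9275, 1.6065, -0.0835)  len=1.0407
  (v5,v8,v3) [--+] → (1.22131, 2.50746, -0.0835)–(1.44769, 2.50746, -0.0835)  len=0.2264
  (v3,v8,v6) [+-+] → (1.22131, 2.50746, -0.0835)–(-1.44769, 2.50746, -0.0835)  len=2.6690
  (v7,v10,v8) [++-] → (-1.33465, 0.901279, -0.0835)–(-0.9275, 1.6065, -0.0835)  len=0.8143
  (v8,v10,v11) [-+-] → (-1.33465, 0.901279, -0.0835)–(-1.855, 0, -0.0835)  len=1.0407
  (v8,v11,v6) [--+] → (-1.56088, 2.3114, -0.0835)–(-1.44769, 2.50746, -0.0835)  len=0.2264
  (v6,v11,v9) [+-+] → (-1.56088, 2.3114, -0.0835)–(-2.89538, 0, -0.0835)  len=2.6690
  (v10,v13,v11) [++-] → (-1.44785, -0.705221, -0.0835)–(-1.855, 0, -0.0835)  len=0.8143
  (v11,v13,v14) [-+-] → (-1.44785, -0.705221, -0.0835)–(-0.9275, -1.6065, -0.0835)  len=1.0407
  (v11,v14,v9) [--+] → (-2.78219, -0.196058, -0.0835)–(-2.89538, 0, -0.0835)  len=0.2264
  (v9,v14,v12) [+-+] → (-2.78219, -0.196058, -0.0835)–(-1.44769, -2.50746, -0.0835)  len=2.6690
  (v13,v16,v14) [++-] → (-0.113192, -1.6065, -0.0835)–(-0.9275, -1.6065, -0.0835)  len=0.8143
  (v14,v16,v17) [-+-] → (-0.113192, -1.6065, -0.0835)–(0.9275, -1.6065, -0.0835)  len=1.0407
  (v14,v17,v12) [--+] → (-1.22131, -2.50746, -0.0835)–(-1.44769, -2.50746, -0.0835)  len=0.2264
  (v12,v17,v15) [+-+] → (-1.22131, -2.50746, -0.0835)–(1.44769, -2.50746, -0.0835)  len=2.6690
  (v16,v1,v17) [++-] → (1.33465, -0.901279, -0.0835)–(0.9275, -1.6065, -0.0835)  len=0.8143
  (v17,v1,v2) [-+-] → (1.33465, -0.901279, -0.0835)–(1.855, 0, -0.0835)  len=1.0407
  (v17,v2,v15) [--+] → (1.56088, -2.3114, -0.0835)–(1.44769, -2.50746, -0.0835)  len=0.2264
  (v15,v2,v0) [+-+] → (1.56088, -2.3114, -0.0835)–(2.89538, 0, -0.0835)  len=2.6690

Chained into 2 loop(s):
  loop 1: 12 segments, perimeter = 11.1301
  loop 2: 12 segments, perimeter = 17.3723
Total perimeter = 28.502


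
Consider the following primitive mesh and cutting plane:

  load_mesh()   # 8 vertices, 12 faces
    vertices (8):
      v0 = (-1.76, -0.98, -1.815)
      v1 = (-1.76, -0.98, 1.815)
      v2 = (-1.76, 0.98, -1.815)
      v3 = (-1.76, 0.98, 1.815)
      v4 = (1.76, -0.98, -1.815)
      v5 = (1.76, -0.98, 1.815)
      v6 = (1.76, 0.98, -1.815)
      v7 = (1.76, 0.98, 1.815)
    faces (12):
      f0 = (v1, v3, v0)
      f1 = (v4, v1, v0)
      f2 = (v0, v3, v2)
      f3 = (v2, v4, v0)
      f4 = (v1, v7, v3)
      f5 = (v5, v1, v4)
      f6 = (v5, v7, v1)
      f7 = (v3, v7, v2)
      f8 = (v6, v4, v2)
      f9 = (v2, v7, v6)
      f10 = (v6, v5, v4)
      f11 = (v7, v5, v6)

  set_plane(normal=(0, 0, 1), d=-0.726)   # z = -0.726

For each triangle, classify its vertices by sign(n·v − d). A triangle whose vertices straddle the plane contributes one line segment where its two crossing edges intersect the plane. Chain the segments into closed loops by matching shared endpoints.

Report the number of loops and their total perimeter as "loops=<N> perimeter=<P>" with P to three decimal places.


loops=1 perimeter=10.960

Straddling triangles (8 of 12):
  (v1,v3,v0) [++-] → (-1.76, -0.392, -0.726)–(-1.76, -0.98, -0.726)  len=0.5880
  (v4,v1,v0) [-+-] → (0.704, -0.98, -0.726)–(-1.76, -0.98, -0.726)  len=2.4640
  (v0,v3,v2) [-+-] → (-1.76, -0.392, -0.726)–(-1.76, 0.98, -0.726)  len=1.3720
  (v5,v1,v4) [++-] → (0.704, -0.98, -0.726)–(1.76, -0.98, -0.726)  len=1.0560
  (v3,v7,v2) [++-] → (-0.704, 0.98, -0.726)–(-1.76, 0.98, -0.726)  len=1.0560
  (v2,v7,v6) [-+-] → (-0.704, 0.98, -0.726)–(1.76, 0.98, -0.726)  len=2.4640
  (v6,v5,v4) [-+-] → (1.76, 0.392, -0.726)–(1.76, -0.98, -0.726)  len=1.3720
  (v7,v5,v6) [++-] → (1.76, 0.392, -0.726)–(1.76, 0.98, -0.726)  len=0.5880

Chained into 1 loop(s):
  loop 1: 8 segments, perimeter = 10.9600
Total perimeter = 10.960


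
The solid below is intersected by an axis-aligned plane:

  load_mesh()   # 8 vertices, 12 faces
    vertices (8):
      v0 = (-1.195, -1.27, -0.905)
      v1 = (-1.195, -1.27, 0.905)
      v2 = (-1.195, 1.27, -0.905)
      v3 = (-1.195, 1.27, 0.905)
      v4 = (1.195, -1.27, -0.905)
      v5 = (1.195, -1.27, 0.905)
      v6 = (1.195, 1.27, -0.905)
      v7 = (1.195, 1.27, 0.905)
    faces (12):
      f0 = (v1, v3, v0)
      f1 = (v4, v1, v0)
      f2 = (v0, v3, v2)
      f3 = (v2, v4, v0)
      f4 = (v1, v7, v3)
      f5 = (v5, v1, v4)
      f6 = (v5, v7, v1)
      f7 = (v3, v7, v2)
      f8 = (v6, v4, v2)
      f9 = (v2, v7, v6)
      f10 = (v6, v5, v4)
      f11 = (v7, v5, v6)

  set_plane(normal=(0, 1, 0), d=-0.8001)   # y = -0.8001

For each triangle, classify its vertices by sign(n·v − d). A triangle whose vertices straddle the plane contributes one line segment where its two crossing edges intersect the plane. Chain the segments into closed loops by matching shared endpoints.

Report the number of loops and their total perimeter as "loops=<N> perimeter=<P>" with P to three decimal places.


loops=1 perimeter=8.400

Straddling triangles (8 of 12):
  (v1,v3,v0) [-+-] → (-1.195, -0.8001, 0.905)–(-1.195, -0.8001, -0.57015)  len=1.4752
  (v0,v3,v2) [-++] → (-1.195, -0.8001, -0.57015)–(-1.195, -0.8001, -0.905)  len=0.3348
  (v2,v4,v0) [+--] → (0.75285, -0.8001, -0.905)–(-1.195, -0.8001, -0.905)  len=1.9479
  (v1,v7,v3) [-++] → (-0.75285, -0.8001, 0.905)–(-1.195, -0.8001, 0.905)  len=0.4422
  (v5,v7,v1) [-+-] → (1.195, -0.8001, 0.905)–(-0.75285, -0.8001, 0.905)  len=1.9479
  (v6,v4,v2) [+-+] → (1.195, -0.8001, -0.905)–(0.75285, -0.8001, -0.905)  len=0.4422
  (v6,v5,v4) [+--] → (1.195, -0.8001, 0.57015)–(1.195, -0.8001, -0.905)  len=1.4752
  (v7,v5,v6) [+-+] → (1.195, -0.8001, 0.905)–(1.195, -0.8001, 0.57015)  len=0.3348

Chained into 1 loop(s):
  loop 1: 8 segments, perimeter = 8.4000
Total perimeter = 8.400


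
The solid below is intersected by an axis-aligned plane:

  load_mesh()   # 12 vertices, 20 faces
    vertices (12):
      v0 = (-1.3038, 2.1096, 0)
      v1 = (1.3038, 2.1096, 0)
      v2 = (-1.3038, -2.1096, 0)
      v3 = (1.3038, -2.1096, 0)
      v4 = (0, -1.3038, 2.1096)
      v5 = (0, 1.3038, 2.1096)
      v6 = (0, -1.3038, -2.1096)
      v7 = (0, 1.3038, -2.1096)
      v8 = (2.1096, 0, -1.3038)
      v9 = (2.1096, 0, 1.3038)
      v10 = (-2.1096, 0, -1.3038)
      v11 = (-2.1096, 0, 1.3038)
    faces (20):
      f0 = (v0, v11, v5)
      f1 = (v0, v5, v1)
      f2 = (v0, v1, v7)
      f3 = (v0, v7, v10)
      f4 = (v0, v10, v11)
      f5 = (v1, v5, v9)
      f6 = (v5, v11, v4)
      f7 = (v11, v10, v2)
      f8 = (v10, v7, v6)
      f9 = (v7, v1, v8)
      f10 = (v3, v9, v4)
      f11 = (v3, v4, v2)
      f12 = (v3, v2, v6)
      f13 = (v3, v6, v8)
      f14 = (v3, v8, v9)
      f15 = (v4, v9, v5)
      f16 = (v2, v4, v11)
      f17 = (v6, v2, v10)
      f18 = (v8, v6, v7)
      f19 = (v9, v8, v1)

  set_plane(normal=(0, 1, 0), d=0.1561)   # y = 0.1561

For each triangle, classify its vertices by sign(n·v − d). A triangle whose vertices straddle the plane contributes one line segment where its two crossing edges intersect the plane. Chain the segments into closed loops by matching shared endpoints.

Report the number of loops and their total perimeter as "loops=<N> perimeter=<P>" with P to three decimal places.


loops=1 perimeter=13.872

Straddling triangles (10 of 20):
  (v0,v11,v5) [+-+] → (-2.04997, 0.1561, 1.20733)–(-1.85702, 0.1561, 1.40028)  len=0.2729
  (v0,v7,v10) [++-] → (-1.85702, 0.1561, -1.40028)–(-2.04997, 0.1561, -1.20733)  len=0.2729
  (v0,v10,v11) [+--] → (-2.04997, 0.1561, -1.20733)–(-2.04997, 0.1561, 1.20733)  len=2.4147
  (v1,v5,v9) [++-] → (1.85702, 0.1561, 1.40028)–(2.04997, 0.1561, 1.20733)  len=0.2729
  (v5,v11,v4) [+--] → (-1.85702, 0.1561, 1.40028)–(0, 0.1561, 2.1096)  len=1.9879
  (v10,v7,v6) [-+-] → (-1.85702, 0.1561, -1.40028)–(0, 0.1561, -2.1096)  len=1.9879
  (v7,v1,v8) [++-] → (2.04997, 0.1561, -1.20733)–(1.85702, 0.1561, -1.40028)  len=0.2729
  (v4,v9,v5) [--+] → (1.85702, 0.1561, 1.40028)–(0, 0.1561, 2.1096)  len=1.9879
  (v8,v6,v7) [--+] → (0, 0.1561, -2.1096)–(1.85702, 0.1561, -1.40028)  len=1.9879
  (v9,v8,v1) [--+] → (2.04997, 0.1561, -1.20733)–(2.04997, 0.1561, 1.20733)  len=2.4147

Chained into 1 loop(s):
  loop 1: 10 segments, perimeter = 13.8723
Total perimeter = 13.872


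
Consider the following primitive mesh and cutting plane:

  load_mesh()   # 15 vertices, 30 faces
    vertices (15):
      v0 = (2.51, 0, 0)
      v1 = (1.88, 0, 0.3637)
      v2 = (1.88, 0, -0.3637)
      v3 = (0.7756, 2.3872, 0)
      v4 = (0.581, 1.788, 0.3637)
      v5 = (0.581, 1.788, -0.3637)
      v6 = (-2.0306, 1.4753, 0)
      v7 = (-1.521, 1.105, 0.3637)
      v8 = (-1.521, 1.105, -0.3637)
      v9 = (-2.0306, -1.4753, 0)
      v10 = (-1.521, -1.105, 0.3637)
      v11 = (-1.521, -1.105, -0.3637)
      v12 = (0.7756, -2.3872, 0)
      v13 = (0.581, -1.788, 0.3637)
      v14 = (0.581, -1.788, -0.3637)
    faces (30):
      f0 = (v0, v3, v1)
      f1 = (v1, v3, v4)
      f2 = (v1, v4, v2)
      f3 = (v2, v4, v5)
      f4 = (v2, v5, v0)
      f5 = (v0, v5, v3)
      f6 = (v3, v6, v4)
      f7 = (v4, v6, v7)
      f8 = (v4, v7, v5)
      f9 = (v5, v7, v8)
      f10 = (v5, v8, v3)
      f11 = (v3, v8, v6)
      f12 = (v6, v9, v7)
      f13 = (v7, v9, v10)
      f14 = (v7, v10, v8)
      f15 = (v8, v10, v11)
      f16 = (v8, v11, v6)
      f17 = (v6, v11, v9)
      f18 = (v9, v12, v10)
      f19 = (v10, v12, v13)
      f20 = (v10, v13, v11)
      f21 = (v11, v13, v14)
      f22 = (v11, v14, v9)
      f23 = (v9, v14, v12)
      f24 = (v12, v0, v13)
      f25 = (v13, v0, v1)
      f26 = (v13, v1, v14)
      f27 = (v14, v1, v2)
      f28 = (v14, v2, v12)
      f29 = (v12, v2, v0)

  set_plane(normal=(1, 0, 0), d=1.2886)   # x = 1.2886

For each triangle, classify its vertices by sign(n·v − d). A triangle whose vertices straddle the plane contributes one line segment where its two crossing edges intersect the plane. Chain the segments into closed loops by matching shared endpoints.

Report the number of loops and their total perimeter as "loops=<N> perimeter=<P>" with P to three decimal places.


loops=2 perimeter=5.216

Straddling triangles (12 of 30):
  (v0,v3,v1) [+-+] → (1.2886, 1.68112, 0)–(1.2886, 1.27833, 0.168941)  len=0.4368
  (v1,v3,v4) [+--] → (1.2886, 1.27833, 0.168941)–(1.2886, 0.814029, 0.3637)  len=0.5035
  (v1,v4,v2) [+-+] → (1.2886, 0.814029, 0.3637)–(1.2886, 0.814029, -0.0325342)  len=0.3962
  (v2,v4,v5) [+--] → (1.2886, 0.814029, -0.0325342)–(1.2886, 0.814029, -0.3637)  len=0.3312
  (v2,v5,v0) [+-+] → (1.2886, 0.814029, -0.3637)–(1.2886, 1.13212, -0.230287)  len=0.3449
  (v0,v5,v3) [+--] → (1.2886, 1.13212, -0.230287)–(1.2886, 1.68112, 0)  len=0.5953
  (v12,v0,v13) [-+-] → (1.2886, -1.68112, 0)–(1.2886, -1.13212, 0.230287)  len=0.5953
  (v13,v0,v1) [-++] → (1.2886, -1.13212, 0.230287)–(1.2886, -0.814029, 0.3637)  len=0.3449
  (v13,v1,v14) [-+-] → (1.2886, -0.814029, 0.3637)–(1.2886, -0.814029, 0.0325342)  len=0.3312
  (v14,v1,v2) [-++] → (1.2886, -0.814029, 0.0325342)–(1.2886, -0.814029, -0.3637)  len=0.3962
  (v14,v2,v12) [-+-] → (1.2886, -0.814029, -0.3637)–(1.2886, -1.27833, -0.168941)  len=0.5035
  (v12,v2,v0) [-++] → (1.2886, -1.27833, -0.168941)–(1.2886, -1.68112, 0)  len=0.4368

Chained into 2 loop(s):
  loop 1: 6 segments, perimeter = 2.6079
  loop 2: 6 segments, perimeter = 2.6079
Total perimeter = 5.216


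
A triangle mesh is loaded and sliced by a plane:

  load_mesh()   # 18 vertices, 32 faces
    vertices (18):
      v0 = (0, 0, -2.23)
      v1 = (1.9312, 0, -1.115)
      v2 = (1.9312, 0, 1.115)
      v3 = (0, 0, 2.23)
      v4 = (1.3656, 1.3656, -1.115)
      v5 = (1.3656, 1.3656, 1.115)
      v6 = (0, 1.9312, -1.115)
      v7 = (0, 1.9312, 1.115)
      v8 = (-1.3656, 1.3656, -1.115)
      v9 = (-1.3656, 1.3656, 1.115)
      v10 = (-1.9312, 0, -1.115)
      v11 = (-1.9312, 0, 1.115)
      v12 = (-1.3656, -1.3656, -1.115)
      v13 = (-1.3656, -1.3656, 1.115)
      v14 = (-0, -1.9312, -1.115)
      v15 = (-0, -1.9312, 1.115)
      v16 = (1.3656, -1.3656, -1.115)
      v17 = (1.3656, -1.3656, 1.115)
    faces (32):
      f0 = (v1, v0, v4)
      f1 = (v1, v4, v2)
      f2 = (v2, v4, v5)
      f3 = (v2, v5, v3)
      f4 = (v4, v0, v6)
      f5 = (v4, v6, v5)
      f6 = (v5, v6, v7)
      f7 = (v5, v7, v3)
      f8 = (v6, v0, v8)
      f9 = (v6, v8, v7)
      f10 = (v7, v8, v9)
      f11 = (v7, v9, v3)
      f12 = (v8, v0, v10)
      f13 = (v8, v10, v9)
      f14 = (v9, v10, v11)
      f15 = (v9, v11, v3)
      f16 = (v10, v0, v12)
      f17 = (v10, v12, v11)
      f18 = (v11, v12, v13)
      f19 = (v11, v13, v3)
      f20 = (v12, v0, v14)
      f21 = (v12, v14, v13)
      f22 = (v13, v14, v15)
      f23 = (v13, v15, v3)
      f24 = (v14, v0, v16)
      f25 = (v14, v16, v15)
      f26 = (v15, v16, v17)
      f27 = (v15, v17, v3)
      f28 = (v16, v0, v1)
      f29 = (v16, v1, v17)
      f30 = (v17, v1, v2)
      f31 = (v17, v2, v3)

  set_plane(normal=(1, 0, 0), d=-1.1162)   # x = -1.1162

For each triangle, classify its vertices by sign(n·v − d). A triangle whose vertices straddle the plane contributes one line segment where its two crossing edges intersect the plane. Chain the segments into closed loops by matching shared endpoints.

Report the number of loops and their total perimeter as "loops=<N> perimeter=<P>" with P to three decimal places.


Straddling triangles (12 of 32):
  (v6,v0,v8) [++-] → (-1.1162, 1.1162, -1.31863)–(-1.1162, 1.4689, -1.115)  len=0.4073
  (v6,v8,v7) [+-+] → (-1.1162, 1.4689, -1.115)–(-1.1162, 1.4689, -0.707734)  len=0.4073
  (v7,v8,v9) [+--] → (-1.1162, 1.4689, -0.707734)–(-1.1162, 1.4689, 1.115)  len=1.8227
  (v7,v9,v3) [+-+] → (-1.1162, 1.4689, 1.115)–(-1.1162, 1.1162, 1.31863)  len=0.4073
  (v8,v0,v10) [-+-] → (-1.1162, 1.1162, -1.31863)–(-1.1162, 0, -1.58555)  len=1.1477
  (v9,v11,v3) [--+] → (-1.1162, 0, 1.58555)–(-1.1162, 1.1162, 1.31863)  len=1.1477
  (v10,v0,v12) [-+-] → (-1.1162, 0, -1.58555)–(-1.1162, -1.1162, -1.31863)  len=1.1477
  (v11,v13,v3) [--+] → (-1.1162, -1.1162, 1.31863)–(-1.1162, 0, 1.58555)  len=1.1477
  (v12,v0,v14) [-++] → (-1.1162, -1.1162, -1.31863)–(-1.1162, -1.4689, -1.115)  len=0.4073
  (v12,v14,v13) [-+-] → (-1.1162, -1.4689, -1.115)–(-1.1162, -1.4689, 0.707734)  len=1.8227
  (v13,v14,v15) [-++] → (-1.1162, -1.4689, 0.707734)–(-1.1162, -1.4689, 1.115)  len=0.4073
  (v13,v15,v3) [-++] → (-1.1162, -1.4689, 1.115)–(-1.1162, -1.1162, 1.31863)  len=0.4073

Chained into 1 loop(s):
  loop 1: 12 segments, perimeter = 10.6797
Total perimeter = 10.680

loops=1 perimeter=10.680


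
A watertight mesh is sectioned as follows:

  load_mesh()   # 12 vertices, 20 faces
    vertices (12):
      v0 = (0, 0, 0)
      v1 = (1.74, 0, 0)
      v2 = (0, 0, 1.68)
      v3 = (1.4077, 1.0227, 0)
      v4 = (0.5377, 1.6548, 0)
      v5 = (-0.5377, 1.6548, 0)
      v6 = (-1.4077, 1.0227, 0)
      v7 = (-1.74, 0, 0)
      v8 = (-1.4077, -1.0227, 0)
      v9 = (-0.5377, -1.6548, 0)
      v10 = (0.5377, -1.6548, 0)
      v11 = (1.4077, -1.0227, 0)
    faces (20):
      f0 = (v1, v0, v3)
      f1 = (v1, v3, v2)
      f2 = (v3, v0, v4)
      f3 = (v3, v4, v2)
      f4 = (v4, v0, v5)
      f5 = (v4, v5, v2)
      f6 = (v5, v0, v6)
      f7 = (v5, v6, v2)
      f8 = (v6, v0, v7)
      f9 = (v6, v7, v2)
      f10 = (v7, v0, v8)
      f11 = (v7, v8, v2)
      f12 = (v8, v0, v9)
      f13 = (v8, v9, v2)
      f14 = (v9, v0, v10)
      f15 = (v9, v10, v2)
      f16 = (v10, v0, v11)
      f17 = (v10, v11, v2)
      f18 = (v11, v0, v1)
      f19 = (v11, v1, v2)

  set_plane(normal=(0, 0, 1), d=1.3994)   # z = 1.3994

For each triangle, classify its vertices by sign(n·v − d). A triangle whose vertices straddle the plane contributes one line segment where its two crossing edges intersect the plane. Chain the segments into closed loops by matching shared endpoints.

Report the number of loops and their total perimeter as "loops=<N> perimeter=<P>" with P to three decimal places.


Straddling triangles (10 of 20):
  (v1,v3,v2) [--+] → (0.235119, 0.170815, 1.3994)–(0.290621, 0, 1.3994)  len=0.1796
  (v3,v4,v2) [--+] → (0.0898087, 0.276391, 1.3994)–(0.235119, 0.170815, 1.3994)  len=0.1796
  (v4,v5,v2) [--+] → (-0.0898087, 0.276391, 1.3994)–(0.0898087, 0.276391, 1.3994)  len=0.1796
  (v5,v6,v2) [--+] → (-0.235119, 0.170815, 1.3994)–(-0.0898087, 0.276391, 1.3994)  len=0.1796
  (v6,v7,v2) [--+] → (-0.290621, 0, 1.3994)–(-0.235119, 0.170815, 1.3994)  len=0.1796
  (v7,v8,v2) [--+] → (-0.235119, -0.170815, 1.3994)–(-0.290621, 0, 1.3994)  len=0.1796
  (v8,v9,v2) [--+] → (-0.0898087, -0.276391, 1.3994)–(-0.235119, -0.170815, 1.3994)  len=0.1796
  (v9,v10,v2) [--+] → (0.0898087, -0.276391, 1.3994)–(-0.0898087, -0.276391, 1.3994)  len=0.1796
  (v10,v11,v2) [--+] → (0.235119, -0.170815, 1.3994)–(0.0898087, -0.276391, 1.3994)  len=0.1796
  (v11,v1,v2) [--+] → (0.290621, 0, 1.3994)–(0.235119, -0.170815, 1.3994)  len=0.1796

Chained into 1 loop(s):
  loop 1: 10 segments, perimeter = 1.7961
Total perimeter = 1.796

loops=1 perimeter=1.796


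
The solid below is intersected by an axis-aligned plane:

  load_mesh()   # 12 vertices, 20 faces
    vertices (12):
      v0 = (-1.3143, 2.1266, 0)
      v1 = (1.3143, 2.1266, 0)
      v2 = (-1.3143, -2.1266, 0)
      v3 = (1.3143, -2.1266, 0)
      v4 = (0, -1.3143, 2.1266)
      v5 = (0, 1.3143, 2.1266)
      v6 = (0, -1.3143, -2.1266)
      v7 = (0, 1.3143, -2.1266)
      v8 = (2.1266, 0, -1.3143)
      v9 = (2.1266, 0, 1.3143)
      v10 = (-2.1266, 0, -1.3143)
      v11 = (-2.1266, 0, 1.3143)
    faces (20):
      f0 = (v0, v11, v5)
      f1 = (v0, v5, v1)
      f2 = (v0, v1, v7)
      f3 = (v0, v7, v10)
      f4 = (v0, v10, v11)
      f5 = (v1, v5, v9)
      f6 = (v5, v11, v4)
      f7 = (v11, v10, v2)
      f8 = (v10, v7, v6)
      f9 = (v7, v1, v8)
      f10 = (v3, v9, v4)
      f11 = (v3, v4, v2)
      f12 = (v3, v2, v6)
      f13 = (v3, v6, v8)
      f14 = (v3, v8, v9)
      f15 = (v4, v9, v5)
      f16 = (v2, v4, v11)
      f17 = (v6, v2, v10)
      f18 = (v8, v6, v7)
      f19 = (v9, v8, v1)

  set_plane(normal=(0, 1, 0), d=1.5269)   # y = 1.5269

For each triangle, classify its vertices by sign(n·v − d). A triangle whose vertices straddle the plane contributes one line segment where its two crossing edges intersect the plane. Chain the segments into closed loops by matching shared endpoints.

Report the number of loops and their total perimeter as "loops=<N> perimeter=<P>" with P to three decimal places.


Straddling triangles (8 of 20):
  (v0,v11,v5) [+--] → (-1.54337, 1.5269, 0.370632)–(-0.343986, 1.5269, 1.57001)  len=1.6962
  (v0,v5,v1) [+-+] → (-0.343986, 1.5269, 1.57001)–(0.343986, 1.5269, 1.57001)  len=0.6880
  (v0,v1,v7) [++-] → (0.343986, 1.5269, -1.57001)–(-0.343986, 1.5269, -1.57001)  len=0.6880
  (v0,v7,v10) [+--] → (-0.343986, 1.5269, -1.57001)–(-1.54337, 1.5269, -0.370632)  len=1.6962
  (v0,v10,v11) [+--] → (-1.54337, 1.5269, -0.370632)–(-1.54337, 1.5269, 0.370632)  len=0.7413
  (v1,v5,v9) [+--] → (0.343986, 1.5269, 1.57001)–(1.54337, 1.5269, 0.370632)  len=1.6962
  (v7,v1,v8) [-+-] → (0.343986, 1.5269, -1.57001)–(1.54337, 1.5269, -0.370632)  len=1.6962
  (v9,v8,v1) [--+] → (1.54337, 1.5269, -0.370632)–(1.54337, 1.5269, 0.370632)  len=0.7413

Chained into 1 loop(s):
  loop 1: 8 segments, perimeter = 9.6432
Total perimeter = 9.643

loops=1 perimeter=9.643


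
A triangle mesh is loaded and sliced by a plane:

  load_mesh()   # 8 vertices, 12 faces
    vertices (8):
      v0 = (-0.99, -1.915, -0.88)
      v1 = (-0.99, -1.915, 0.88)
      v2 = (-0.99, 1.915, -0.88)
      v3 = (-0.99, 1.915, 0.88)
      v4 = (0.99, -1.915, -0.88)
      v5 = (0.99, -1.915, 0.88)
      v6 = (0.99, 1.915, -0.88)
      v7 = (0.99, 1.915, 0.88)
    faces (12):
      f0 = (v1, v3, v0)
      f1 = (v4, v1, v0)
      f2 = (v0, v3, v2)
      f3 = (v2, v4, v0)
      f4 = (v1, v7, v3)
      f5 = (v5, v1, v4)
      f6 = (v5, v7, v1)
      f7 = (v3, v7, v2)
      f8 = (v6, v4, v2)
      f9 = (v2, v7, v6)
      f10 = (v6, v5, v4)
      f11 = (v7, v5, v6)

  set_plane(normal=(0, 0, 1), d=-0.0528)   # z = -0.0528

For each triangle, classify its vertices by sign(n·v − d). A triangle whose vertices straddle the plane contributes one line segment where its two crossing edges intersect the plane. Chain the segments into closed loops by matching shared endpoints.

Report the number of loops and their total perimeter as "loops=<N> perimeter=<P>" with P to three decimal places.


loops=1 perimeter=11.620

Straddling triangles (8 of 12):
  (v1,v3,v0) [++-] → (-0.99, -0.1149, -0.0528)–(-0.99, -1.915, -0.0528)  len=1.8001
  (v4,v1,v0) [-+-] → (0.0594, -1.915, -0.0528)–(-0.99, -1.915, -0.0528)  len=1.0494
  (v0,v3,v2) [-+-] → (-0.99, -0.1149, -0.0528)–(-0.99, 1.915, -0.0528)  len=2.0299
  (v5,v1,v4) [++-] → (0.0594, -1.915, -0.0528)–(0.99, -1.915, -0.0528)  len=0.9306
  (v3,v7,v2) [++-] → (-0.0594, 1.915, -0.0528)–(-0.99, 1.915, -0.0528)  len=0.9306
  (v2,v7,v6) [-+-] → (-0.0594, 1.915, -0.0528)–(0.99, 1.915, -0.0528)  len=1.0494
  (v6,v5,v4) [-+-] → (0.99, 0.1149, -0.0528)–(0.99, -1.915, -0.0528)  len=2.0299
  (v7,v5,v6) [++-] → (0.99, 0.1149, -0.0528)–(0.99, 1.915, -0.0528)  len=1.8001

Chained into 1 loop(s):
  loop 1: 8 segments, perimeter = 11.6200
Total perimeter = 11.620


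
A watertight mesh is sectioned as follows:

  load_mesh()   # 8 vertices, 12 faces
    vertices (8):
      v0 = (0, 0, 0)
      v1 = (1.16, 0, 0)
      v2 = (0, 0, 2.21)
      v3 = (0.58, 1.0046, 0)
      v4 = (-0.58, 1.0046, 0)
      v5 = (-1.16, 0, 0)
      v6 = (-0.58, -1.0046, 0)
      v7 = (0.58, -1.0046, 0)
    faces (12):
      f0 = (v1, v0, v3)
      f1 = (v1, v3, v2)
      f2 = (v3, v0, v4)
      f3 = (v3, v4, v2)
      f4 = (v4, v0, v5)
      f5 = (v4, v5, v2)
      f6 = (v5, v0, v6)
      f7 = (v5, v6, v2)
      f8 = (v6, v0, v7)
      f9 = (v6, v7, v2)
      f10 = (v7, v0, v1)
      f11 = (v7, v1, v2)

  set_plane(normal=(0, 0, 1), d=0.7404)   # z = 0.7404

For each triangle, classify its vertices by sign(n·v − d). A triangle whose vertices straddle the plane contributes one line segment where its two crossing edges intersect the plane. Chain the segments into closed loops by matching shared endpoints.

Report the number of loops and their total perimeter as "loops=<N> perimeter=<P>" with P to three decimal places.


loops=1 perimeter=4.628

Straddling triangles (6 of 12):
  (v1,v3,v2) [--+] → (0.385687, 0.668036, 0.7404)–(0.771374, 0, 0.7404)  len=0.7714
  (v3,v4,v2) [--+] → (-0.385687, 0.668036, 0.7404)–(0.385687, 0.668036, 0.7404)  len=0.7714
  (v4,v5,v2) [--+] → (-0.771374, 0, 0.7404)–(-0.385687, 0.668036, 0.7404)  len=0.7714
  (v5,v6,v2) [--+] → (-0.385687, -0.668036, 0.7404)–(-0.771374, 0, 0.7404)  len=0.7714
  (v6,v7,v2) [--+] → (0.385687, -0.668036, 0.7404)–(-0.385687, -0.668036, 0.7404)  len=0.7714
  (v7,v1,v2) [--+] → (0.771374, 0, 0.7404)–(0.385687, -0.668036, 0.7404)  len=0.7714

Chained into 1 loop(s):
  loop 1: 6 segments, perimeter = 4.6283
Total perimeter = 4.628


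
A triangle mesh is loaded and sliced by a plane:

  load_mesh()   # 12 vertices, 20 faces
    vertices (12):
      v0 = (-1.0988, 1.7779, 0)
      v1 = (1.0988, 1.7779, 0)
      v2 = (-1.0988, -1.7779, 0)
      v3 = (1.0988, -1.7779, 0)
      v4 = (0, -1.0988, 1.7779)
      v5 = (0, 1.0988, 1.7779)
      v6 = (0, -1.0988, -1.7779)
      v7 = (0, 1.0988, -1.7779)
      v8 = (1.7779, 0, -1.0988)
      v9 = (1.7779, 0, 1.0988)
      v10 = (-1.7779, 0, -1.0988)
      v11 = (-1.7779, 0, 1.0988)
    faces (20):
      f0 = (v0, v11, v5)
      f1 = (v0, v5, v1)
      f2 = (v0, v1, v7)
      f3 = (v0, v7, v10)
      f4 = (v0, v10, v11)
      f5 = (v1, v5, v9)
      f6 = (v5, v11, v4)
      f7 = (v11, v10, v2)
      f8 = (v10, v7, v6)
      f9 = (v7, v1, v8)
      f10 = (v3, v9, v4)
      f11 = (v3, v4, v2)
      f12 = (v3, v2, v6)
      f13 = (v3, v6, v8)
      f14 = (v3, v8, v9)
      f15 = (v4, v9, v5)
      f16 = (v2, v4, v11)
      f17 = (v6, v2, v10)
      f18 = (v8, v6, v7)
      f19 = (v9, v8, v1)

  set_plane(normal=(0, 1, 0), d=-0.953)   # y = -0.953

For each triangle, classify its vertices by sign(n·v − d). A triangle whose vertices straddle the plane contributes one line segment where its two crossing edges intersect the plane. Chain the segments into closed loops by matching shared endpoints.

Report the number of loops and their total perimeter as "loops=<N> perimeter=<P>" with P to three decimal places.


Straddling triangles (10 of 20):
  (v5,v11,v4) [++-] → (-0.23591, -0.953, 1.68779)–(0, -0.953, 1.7779)  len=0.2525
  (v11,v10,v2) [++-] → (-1.41388, -0.953, -0.509815)–(-1.41388, -0.953, 0.509815)  len=1.0196
  (v10,v7,v6) [++-] → (0, -0.953, -1.7779)–(-0.23591, -0.953, -1.68779)  len=0.2525
  (v3,v9,v4) [-+-] → (1.41388, -0.953, 0.509815)–(0.23591, -0.953, 1.68779)  len=1.6659
  (v3,v6,v8) [--+] → (0.23591, -0.953, -1.68779)–(1.41388, -0.953, -0.509815)  len=1.6659
  (v3,v8,v9) [-++] → (1.41388, -0.953, -0.509815)–(1.41388, -0.953, 0.509815)  len=1.0196
  (v4,v9,v5) [-++] → (0.23591, -0.953, 1.68779)–(0, -0.953, 1.7779)  len=0.2525
  (v2,v4,v11) [--+] → (-0.23591, -0.953, 1.68779)–(-1.41388, -0.953, 0.509815)  len=1.6659
  (v6,v2,v10) [--+] → (-1.41388, -0.953, -0.509815)–(-0.23591, -0.953, -1.68779)  len=1.6659
  (v8,v6,v7) [+-+] → (0.23591, -0.953, -1.68779)–(0, -0.953, -1.7779)  len=0.2525

Chained into 1 loop(s):
  loop 1: 10 segments, perimeter = 9.7130
Total perimeter = 9.713

loops=1 perimeter=9.713


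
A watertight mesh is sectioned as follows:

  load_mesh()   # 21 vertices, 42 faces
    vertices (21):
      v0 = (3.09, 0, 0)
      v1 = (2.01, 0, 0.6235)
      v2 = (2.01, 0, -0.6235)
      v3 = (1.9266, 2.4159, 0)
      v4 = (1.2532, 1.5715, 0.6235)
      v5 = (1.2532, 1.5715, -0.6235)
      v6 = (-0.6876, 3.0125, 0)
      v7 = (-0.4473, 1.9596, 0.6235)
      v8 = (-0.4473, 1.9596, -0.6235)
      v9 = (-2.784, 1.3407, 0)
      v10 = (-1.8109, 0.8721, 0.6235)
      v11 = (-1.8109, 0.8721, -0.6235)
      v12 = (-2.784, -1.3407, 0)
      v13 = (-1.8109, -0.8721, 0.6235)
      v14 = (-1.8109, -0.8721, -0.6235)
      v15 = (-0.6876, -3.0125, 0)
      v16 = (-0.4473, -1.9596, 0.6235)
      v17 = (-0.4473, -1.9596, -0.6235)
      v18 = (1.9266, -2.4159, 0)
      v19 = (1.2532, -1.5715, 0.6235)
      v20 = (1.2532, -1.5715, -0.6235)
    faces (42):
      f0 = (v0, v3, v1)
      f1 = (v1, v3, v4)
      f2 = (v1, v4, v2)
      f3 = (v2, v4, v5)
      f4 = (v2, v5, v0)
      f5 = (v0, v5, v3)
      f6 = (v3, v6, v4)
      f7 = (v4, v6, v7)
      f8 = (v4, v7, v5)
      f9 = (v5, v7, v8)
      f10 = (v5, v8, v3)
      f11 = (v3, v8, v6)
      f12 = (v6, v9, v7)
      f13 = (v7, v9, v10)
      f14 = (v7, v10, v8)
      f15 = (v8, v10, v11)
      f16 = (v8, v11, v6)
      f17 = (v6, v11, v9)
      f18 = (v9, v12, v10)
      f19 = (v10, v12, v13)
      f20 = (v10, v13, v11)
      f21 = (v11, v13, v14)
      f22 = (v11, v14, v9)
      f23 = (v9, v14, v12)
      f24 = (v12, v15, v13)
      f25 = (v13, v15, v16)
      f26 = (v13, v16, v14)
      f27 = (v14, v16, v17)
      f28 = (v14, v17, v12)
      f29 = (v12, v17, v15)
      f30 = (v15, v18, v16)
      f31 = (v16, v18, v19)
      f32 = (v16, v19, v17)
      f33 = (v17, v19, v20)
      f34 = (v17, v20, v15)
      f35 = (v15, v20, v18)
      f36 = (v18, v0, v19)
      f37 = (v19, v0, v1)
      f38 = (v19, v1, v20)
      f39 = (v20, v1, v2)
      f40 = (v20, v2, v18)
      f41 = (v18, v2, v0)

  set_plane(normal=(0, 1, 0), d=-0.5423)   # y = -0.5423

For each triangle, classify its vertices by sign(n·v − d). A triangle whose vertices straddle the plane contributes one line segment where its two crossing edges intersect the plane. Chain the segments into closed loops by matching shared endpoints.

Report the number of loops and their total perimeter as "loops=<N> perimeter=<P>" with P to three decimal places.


Straddling triangles (12 of 42):
  (v9,v12,v10) [+-+] → (-2.784, -0.5423, 0)–(-2.4329, -0.5423, 0.224965)  len=0.4170
  (v10,v12,v13) [+--] → (-2.4329, -0.5423, 0.224965)–(-1.8109, -0.5423, 0.6235)  len=0.7387
  (v10,v13,v11) [+-+] → (-1.8109, -0.5423, 0.6235)–(-1.8109, -0.5423, 0.387712)  len=0.2358
  (v11,v13,v14) [+--] → (-1.8109, -0.5423, 0.387712)–(-1.8109, -0.5423, -0.6235)  len=1.0112
  (v11,v14,v9) [+-+] → (-1.8109, -0.5423, -0.6235)–(-1.95593, -0.5423, -0.530572)  len=0.1722
  (v9,v14,v12) [+--] → (-1.95593, -0.5423, -0.530572)–(-2.784, -0.5423, 0)  len=0.9835
  (v18,v0,v19) [-+-] → (2.82885, -0.5423, 0)–(2.45615, -0.5423, 0.21516)  len=0.4303
  (v19,v0,v1) [-++] → (2.45615, -0.5423, 0.21516)–(1.74884, -0.5423, 0.6235)  len=0.8167
  (v19,v1,v20) [-+-] → (1.74884, -0.5423, 0.6235)–(1.74884, -0.5423, 0.19318)  len=0.4303
  (v20,v1,v2) [-++] → (1.74884, -0.5423, 0.19318)–(1.74884, -0.5423, -0.6235)  len=0.8167
  (v20,v2,v18) [-+-] → (1.74884, -0.5423, -0.6235)–(1.99128, -0.5423, -0.483542)  len=0.2799
  (v18,v2,v0) [-++] → (1.99128, -0.5423, -0.483542)–(2.82885, -0.5423, 0)  len=0.9671

Chained into 2 loop(s):
  loop 1: 6 segments, perimeter = 3.5584
  loop 2: 6 segments, perimeter = 3.7411
Total perimeter = 7.300

loops=2 perimeter=7.300
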